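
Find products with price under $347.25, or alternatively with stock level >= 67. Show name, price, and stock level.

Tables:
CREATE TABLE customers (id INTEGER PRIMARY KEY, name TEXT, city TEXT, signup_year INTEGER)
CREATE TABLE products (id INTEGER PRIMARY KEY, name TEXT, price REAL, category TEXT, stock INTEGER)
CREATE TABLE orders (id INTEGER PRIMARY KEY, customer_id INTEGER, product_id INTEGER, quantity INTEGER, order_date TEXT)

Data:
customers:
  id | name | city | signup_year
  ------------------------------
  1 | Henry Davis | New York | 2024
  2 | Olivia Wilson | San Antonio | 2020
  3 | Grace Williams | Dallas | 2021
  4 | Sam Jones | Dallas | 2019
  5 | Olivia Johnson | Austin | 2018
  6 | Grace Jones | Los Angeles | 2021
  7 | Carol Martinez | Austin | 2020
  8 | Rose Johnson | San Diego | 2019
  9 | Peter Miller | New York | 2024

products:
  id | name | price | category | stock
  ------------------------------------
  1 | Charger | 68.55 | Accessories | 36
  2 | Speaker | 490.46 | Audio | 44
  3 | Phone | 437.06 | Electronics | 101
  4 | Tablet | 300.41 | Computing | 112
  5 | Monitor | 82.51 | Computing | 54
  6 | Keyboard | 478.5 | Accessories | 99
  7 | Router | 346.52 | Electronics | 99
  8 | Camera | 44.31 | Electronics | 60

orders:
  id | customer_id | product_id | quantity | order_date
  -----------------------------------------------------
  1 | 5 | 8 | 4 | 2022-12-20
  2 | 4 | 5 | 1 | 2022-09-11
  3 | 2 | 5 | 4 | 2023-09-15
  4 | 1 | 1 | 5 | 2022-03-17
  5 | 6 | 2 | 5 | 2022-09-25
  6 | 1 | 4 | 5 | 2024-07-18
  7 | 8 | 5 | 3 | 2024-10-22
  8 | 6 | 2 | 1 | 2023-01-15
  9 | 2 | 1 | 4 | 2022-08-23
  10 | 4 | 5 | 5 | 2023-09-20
SELECT name, price, stock FROM products WHERE price < 347.25 OR stock >= 67

Execution result:
name | price | stock
Charger | 68.55 | 36
Phone | 437.06 | 101
Tablet | 300.41 | 112
Monitor | 82.51 | 54
Keyboard | 478.50 | 99
Router | 346.52 | 99
Camera | 44.31 | 60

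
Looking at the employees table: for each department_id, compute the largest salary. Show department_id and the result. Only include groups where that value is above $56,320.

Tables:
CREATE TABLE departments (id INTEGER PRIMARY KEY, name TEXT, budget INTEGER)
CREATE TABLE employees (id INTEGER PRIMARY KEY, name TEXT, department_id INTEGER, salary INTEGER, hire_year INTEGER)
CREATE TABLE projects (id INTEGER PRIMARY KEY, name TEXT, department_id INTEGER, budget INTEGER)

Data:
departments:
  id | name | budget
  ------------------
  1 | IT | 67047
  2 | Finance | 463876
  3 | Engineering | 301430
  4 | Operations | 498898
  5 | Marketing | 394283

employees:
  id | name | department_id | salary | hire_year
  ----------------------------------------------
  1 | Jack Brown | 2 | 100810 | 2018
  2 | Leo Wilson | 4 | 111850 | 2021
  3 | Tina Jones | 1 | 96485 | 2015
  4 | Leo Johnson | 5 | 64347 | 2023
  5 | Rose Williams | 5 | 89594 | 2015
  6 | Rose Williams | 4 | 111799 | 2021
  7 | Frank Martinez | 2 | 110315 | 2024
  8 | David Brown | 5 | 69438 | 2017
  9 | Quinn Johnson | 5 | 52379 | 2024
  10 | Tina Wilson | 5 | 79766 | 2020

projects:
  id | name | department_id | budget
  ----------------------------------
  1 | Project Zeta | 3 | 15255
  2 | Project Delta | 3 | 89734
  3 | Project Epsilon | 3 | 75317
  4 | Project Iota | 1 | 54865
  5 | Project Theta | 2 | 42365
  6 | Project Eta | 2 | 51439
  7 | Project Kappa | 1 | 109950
SELECT department_id, MAX(salary) AS max_salary FROM employees GROUP BY department_id HAVING MAX(salary) > 56320

Execution result:
department_id | max_salary
1 | 96485
2 | 110315
4 | 111850
5 | 89594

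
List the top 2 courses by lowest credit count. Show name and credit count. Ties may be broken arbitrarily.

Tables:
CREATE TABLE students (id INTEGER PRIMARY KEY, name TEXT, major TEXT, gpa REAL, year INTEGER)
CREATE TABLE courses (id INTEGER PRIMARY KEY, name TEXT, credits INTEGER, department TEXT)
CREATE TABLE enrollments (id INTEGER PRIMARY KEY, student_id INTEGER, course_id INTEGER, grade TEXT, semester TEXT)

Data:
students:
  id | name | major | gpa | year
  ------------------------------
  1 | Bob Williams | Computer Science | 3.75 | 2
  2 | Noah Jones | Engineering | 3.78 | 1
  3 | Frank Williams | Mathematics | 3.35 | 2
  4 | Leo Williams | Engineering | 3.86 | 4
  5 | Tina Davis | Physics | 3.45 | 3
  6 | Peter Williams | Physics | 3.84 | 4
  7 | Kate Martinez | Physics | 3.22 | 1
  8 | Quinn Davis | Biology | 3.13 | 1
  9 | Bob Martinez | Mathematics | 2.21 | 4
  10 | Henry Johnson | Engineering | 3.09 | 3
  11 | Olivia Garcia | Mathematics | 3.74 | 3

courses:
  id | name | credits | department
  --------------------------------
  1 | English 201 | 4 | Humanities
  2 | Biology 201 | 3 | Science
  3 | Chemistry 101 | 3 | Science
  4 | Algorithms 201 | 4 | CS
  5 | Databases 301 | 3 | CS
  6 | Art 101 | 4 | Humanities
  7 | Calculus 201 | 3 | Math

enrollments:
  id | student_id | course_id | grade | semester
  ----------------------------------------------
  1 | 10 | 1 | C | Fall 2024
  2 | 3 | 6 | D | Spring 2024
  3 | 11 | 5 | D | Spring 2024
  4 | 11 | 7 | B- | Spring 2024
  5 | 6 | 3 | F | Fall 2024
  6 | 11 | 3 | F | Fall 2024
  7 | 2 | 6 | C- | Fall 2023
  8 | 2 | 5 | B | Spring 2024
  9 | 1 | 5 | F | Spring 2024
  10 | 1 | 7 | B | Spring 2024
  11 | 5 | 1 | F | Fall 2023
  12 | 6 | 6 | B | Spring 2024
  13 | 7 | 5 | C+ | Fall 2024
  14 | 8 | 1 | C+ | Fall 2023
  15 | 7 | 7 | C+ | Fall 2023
SELECT name, credits FROM courses ORDER BY credits ASC LIMIT 2

Execution result:
name | credits
Biology 201 | 3
Chemistry 101 | 3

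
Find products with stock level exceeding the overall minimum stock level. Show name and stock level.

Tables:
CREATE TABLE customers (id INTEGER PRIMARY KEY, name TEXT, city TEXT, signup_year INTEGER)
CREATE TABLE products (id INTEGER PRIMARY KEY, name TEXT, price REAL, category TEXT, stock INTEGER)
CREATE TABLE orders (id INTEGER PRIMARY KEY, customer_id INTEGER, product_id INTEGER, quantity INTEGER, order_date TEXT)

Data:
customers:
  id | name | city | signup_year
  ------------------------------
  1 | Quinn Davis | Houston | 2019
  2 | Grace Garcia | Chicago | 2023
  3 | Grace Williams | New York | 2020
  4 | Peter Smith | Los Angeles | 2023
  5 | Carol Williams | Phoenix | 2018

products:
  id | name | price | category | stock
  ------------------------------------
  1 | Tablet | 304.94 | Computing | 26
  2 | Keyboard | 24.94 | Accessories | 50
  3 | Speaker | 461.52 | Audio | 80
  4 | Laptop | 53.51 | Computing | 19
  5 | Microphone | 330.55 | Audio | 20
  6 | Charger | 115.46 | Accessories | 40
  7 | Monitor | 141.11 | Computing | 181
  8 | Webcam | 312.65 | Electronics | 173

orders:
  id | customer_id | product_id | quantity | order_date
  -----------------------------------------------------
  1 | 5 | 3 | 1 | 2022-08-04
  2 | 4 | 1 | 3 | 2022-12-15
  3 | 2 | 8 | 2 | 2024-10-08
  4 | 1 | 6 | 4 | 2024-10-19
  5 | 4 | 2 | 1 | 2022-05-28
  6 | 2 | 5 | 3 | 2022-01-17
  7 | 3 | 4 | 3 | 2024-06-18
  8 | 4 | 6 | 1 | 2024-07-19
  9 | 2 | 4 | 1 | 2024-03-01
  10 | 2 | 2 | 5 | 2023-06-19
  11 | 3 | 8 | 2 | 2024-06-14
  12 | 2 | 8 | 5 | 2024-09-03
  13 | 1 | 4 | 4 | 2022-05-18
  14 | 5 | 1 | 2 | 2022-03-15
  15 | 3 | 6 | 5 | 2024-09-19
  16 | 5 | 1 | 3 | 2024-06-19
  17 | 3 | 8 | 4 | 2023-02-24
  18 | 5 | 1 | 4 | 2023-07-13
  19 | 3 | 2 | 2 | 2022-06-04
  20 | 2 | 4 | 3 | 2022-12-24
SELECT name, stock FROM products WHERE stock > (SELECT MIN(stock) FROM products)

Execution result:
name | stock
Tablet | 26
Keyboard | 50
Speaker | 80
Microphone | 20
Charger | 40
Monitor | 181
Webcam | 173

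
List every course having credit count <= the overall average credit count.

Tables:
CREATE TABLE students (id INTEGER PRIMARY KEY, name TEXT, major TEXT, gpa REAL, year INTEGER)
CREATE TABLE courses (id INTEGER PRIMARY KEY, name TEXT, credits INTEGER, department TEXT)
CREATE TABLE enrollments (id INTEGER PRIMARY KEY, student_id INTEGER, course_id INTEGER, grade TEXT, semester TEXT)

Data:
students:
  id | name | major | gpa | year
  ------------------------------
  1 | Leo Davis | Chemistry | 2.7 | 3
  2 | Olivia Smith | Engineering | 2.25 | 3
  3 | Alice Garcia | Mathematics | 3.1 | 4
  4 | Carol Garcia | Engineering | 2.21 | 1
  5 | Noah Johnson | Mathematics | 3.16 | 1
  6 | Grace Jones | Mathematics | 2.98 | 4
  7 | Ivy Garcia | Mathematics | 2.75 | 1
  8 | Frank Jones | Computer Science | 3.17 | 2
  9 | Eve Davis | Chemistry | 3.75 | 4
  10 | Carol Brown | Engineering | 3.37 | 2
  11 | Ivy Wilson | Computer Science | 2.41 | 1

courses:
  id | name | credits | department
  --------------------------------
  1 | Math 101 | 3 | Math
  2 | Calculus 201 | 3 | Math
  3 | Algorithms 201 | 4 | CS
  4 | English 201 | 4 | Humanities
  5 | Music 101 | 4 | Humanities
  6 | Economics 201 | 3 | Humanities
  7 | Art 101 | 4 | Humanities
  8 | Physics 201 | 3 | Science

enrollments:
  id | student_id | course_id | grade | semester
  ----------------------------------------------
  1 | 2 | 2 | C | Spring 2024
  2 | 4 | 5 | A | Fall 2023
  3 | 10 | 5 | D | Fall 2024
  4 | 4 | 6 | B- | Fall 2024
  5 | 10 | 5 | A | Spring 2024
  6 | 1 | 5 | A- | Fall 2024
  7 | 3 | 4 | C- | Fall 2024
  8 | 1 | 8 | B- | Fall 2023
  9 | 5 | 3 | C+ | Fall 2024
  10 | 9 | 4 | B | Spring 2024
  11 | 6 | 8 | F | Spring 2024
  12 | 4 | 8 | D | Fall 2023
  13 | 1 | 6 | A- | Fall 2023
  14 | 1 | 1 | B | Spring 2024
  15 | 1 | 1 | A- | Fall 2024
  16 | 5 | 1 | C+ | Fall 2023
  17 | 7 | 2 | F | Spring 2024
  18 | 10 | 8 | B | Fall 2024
SELECT name, credits FROM courses WHERE credits <= (SELECT AVG(credits) FROM courses)

Execution result:
name | credits
Math 101 | 3
Calculus 201 | 3
Economics 201 | 3
Physics 201 | 3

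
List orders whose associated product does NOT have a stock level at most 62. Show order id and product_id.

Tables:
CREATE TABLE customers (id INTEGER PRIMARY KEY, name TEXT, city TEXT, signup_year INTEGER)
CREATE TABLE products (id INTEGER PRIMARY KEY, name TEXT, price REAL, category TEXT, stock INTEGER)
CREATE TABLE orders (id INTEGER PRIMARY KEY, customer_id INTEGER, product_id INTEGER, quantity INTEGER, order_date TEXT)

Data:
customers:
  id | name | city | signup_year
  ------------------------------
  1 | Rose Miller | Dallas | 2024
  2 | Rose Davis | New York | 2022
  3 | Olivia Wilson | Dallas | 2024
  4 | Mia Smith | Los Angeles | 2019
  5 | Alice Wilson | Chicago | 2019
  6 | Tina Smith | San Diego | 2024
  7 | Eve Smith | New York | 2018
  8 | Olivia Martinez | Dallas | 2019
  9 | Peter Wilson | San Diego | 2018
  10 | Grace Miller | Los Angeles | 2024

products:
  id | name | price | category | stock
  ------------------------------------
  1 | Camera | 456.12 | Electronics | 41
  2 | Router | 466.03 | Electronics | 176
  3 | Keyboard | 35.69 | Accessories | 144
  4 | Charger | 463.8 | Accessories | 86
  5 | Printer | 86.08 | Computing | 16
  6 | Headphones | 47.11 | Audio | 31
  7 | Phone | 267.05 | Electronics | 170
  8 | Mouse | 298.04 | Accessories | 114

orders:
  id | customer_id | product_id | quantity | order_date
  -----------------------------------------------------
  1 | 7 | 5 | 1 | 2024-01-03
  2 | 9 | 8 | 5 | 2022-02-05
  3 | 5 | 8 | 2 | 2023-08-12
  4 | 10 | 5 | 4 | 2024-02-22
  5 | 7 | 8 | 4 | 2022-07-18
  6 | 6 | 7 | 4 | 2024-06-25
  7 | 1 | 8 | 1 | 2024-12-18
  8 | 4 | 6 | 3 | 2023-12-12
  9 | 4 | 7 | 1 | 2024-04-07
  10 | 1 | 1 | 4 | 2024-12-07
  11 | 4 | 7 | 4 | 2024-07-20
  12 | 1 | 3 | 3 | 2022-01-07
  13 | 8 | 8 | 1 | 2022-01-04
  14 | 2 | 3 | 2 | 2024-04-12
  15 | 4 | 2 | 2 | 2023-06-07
SELECT id, product_id FROM orders WHERE product_id NOT IN (SELECT id FROM products WHERE stock <= 62)

Execution result:
id | product_id
2 | 8
3 | 8
5 | 8
6 | 7
7 | 8
9 | 7
11 | 7
12 | 3
13 | 8
14 | 3
15 | 2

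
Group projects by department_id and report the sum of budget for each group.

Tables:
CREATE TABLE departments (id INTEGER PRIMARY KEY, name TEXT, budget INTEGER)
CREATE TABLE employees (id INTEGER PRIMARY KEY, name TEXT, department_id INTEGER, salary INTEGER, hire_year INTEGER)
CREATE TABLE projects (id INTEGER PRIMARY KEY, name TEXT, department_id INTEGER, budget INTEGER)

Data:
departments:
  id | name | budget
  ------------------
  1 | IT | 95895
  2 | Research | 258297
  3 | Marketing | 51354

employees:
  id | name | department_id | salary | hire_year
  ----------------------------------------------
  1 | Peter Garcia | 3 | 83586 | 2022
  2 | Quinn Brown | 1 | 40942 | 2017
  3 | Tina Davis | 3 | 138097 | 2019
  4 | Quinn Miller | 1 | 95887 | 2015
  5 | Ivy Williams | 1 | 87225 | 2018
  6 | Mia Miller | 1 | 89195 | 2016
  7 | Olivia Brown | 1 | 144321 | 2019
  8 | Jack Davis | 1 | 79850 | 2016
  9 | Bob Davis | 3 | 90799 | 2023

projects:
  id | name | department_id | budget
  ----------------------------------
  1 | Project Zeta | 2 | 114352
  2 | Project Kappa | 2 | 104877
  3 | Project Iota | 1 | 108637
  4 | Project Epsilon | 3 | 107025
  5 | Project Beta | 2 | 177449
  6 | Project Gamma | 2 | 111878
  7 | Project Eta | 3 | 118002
SELECT department_id, SUM(budget) AS sum_budget FROM projects GROUP BY department_id

Execution result:
department_id | sum_budget
1 | 108637
2 | 508556
3 | 225027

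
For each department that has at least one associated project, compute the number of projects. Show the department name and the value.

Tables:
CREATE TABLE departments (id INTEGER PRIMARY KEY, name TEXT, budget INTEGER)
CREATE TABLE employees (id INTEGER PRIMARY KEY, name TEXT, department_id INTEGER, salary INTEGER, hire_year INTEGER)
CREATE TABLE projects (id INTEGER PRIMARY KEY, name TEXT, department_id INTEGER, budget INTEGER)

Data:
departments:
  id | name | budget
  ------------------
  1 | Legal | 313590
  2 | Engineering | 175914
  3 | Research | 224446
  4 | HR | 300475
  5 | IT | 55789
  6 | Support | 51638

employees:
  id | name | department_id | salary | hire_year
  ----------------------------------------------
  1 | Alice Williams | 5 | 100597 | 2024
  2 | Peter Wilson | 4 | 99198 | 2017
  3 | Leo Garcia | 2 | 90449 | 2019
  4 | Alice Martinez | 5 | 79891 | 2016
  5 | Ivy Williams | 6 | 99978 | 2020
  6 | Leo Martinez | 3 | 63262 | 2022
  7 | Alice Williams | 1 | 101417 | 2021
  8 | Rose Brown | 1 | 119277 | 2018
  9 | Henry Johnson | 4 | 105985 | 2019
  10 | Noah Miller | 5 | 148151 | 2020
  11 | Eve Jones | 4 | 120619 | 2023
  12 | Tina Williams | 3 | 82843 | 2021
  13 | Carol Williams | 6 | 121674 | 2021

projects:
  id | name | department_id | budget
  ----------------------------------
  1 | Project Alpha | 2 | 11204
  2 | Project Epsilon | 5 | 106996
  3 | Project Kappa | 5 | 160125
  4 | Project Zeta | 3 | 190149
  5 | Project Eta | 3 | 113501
SELECT p.name, COUNT(*) AS n FROM projects c JOIN departments p ON c.department_id = p.id GROUP BY p.id, p.name

Execution result:
name | n
Engineering | 1
Research | 2
IT | 2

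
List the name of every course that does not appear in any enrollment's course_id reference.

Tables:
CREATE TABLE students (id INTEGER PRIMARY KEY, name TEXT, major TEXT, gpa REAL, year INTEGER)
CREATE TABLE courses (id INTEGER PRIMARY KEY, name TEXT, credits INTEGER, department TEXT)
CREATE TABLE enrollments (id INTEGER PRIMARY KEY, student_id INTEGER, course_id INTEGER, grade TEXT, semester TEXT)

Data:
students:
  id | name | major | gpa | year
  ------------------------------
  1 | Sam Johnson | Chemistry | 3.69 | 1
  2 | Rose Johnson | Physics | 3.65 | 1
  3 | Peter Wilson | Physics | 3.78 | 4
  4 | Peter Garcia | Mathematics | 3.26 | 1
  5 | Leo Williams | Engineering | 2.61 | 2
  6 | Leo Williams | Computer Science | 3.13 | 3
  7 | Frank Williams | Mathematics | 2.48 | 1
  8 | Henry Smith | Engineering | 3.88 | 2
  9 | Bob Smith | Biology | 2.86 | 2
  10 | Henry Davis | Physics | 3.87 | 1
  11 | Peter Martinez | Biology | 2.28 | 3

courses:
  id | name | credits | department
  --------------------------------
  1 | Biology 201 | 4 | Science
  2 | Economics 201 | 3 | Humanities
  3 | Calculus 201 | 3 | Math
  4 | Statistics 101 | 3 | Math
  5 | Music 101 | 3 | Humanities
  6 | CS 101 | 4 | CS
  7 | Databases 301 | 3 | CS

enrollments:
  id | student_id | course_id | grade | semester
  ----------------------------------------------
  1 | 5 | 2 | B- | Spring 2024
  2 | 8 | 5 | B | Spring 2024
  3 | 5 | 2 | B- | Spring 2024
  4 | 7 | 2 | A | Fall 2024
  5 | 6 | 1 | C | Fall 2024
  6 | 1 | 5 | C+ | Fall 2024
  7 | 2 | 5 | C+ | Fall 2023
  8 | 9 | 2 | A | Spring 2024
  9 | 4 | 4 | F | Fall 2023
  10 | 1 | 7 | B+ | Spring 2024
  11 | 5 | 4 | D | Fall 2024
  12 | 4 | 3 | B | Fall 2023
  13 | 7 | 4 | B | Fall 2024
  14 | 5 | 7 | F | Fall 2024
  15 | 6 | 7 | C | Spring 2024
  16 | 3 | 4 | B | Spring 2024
SELECT p.name FROM courses p LEFT JOIN enrollments c ON c.course_id = p.id WHERE c.id IS NULL

Execution result:
CS 101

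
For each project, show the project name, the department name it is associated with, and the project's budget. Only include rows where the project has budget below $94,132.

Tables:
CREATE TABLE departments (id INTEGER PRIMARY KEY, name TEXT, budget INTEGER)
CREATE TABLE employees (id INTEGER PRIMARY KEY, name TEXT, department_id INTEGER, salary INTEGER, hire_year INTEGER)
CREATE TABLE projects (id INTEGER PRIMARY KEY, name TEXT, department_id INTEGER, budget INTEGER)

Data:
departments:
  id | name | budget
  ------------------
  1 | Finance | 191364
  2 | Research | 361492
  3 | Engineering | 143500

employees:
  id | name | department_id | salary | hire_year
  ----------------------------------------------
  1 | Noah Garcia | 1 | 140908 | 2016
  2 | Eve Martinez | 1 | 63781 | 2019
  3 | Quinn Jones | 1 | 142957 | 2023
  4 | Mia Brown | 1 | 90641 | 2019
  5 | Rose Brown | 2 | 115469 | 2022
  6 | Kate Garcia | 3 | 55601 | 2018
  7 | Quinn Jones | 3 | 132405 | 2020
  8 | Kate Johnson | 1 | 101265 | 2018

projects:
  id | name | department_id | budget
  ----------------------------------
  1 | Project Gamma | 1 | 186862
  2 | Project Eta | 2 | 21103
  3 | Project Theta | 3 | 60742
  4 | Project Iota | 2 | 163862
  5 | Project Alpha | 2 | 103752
SELECT c.name, p.name AS department, c.budget FROM projects c JOIN departments p ON c.department_id = p.id WHERE c.budget < 94132

Execution result:
name | department | budget
Project Eta | Research | 21103
Project Theta | Engineering | 60742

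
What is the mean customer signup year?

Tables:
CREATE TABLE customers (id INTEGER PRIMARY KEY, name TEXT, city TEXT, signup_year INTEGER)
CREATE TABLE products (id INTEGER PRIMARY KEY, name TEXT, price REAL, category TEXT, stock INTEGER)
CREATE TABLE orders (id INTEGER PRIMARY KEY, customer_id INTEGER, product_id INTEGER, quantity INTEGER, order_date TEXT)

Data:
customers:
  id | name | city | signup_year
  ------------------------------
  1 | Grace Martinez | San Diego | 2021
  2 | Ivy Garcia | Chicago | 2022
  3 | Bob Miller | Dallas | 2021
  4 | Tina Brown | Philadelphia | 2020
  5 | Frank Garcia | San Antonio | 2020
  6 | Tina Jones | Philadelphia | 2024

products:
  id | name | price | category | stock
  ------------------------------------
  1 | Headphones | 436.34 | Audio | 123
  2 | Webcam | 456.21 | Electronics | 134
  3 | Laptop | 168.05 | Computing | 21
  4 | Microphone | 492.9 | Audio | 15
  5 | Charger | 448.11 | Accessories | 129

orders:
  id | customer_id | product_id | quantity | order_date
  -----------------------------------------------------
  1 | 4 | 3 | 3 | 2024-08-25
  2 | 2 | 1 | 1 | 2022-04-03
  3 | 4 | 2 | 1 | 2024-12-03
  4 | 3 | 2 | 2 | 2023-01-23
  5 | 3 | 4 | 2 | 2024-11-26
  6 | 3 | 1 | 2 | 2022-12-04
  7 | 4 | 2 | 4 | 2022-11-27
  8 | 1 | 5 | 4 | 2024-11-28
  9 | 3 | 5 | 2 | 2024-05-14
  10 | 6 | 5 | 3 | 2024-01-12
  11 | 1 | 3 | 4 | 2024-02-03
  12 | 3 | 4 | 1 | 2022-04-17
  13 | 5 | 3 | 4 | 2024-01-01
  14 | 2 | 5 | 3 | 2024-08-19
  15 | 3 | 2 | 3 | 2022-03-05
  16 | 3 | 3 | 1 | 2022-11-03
SELECT AVG(signup_year) FROM customers

Execution result:
2021.33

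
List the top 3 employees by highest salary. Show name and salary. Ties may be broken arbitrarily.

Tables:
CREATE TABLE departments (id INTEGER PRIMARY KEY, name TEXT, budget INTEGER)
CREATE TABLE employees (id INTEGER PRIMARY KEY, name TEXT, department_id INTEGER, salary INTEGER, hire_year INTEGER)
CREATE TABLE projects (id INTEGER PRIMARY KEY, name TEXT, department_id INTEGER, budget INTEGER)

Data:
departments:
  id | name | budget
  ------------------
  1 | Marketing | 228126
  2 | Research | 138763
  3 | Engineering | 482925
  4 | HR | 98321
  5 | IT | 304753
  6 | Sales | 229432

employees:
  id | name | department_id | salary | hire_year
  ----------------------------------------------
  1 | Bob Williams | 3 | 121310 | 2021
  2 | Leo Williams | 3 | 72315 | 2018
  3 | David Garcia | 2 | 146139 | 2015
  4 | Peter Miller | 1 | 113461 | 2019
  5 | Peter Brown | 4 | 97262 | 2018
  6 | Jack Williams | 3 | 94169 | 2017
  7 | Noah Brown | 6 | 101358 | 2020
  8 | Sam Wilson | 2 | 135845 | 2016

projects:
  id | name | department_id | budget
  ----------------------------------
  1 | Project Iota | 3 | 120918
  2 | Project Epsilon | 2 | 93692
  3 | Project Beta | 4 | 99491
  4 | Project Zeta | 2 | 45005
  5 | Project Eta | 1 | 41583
SELECT name, salary FROM employees ORDER BY salary DESC LIMIT 3

Execution result:
name | salary
David Garcia | 146139
Sam Wilson | 135845
Bob Williams | 121310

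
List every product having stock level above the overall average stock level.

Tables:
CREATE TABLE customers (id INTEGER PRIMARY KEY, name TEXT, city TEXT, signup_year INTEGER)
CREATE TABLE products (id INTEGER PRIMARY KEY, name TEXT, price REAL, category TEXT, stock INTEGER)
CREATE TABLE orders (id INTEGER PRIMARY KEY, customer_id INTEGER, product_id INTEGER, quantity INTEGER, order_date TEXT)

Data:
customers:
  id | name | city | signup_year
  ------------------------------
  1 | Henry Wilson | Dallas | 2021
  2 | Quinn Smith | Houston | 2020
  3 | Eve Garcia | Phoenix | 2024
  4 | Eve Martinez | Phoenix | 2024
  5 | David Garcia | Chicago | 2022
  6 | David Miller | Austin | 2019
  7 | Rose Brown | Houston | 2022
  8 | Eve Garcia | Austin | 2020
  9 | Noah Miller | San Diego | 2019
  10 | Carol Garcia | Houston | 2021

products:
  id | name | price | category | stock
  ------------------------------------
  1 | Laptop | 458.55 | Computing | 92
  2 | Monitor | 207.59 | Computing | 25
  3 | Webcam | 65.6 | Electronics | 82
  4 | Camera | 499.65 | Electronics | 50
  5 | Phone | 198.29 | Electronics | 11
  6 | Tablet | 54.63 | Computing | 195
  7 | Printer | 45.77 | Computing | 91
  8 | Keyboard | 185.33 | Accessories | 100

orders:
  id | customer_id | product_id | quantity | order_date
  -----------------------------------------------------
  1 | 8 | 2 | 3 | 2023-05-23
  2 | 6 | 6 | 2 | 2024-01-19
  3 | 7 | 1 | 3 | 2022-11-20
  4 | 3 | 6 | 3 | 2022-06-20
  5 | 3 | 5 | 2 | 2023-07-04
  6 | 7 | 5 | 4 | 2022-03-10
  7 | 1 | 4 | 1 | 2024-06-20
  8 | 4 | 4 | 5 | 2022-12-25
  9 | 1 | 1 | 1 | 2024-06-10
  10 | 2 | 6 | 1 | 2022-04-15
SELECT name, stock FROM products WHERE stock > (SELECT AVG(stock) FROM products)

Execution result:
name | stock
Laptop | 92
Webcam | 82
Tablet | 195
Printer | 91
Keyboard | 100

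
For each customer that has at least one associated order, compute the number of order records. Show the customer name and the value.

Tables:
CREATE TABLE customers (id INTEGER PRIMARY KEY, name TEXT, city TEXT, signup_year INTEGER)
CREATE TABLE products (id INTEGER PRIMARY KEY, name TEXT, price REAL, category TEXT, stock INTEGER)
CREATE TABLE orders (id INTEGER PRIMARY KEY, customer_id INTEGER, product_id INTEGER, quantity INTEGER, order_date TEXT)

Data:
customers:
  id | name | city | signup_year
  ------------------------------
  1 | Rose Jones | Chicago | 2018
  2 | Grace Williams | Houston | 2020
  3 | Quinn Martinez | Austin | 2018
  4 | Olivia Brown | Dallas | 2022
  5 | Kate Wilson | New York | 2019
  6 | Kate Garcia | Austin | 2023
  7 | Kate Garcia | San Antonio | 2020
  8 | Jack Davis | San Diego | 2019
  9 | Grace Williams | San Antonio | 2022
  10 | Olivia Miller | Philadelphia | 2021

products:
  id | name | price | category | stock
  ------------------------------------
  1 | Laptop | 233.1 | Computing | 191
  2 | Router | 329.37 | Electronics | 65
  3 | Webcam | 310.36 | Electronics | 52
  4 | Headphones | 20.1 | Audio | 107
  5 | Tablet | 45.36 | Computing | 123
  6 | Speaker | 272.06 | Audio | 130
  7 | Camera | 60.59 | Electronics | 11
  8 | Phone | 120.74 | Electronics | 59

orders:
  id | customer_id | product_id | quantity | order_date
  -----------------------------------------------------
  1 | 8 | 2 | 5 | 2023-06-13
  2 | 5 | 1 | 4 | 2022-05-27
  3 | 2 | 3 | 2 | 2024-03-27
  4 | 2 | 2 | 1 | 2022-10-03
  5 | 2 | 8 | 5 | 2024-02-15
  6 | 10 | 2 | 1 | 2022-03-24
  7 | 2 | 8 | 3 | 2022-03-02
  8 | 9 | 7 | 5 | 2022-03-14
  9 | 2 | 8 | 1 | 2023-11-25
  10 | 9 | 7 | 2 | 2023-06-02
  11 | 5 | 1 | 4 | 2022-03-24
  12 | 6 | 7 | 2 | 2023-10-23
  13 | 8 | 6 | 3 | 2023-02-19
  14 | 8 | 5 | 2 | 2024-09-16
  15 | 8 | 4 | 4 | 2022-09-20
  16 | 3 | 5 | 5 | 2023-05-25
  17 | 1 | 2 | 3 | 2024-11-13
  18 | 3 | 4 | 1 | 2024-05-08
SELECT p.name, COUNT(*) AS n FROM orders c JOIN customers p ON c.customer_id = p.id GROUP BY p.id, p.name

Execution result:
name | n
Rose Jones | 1
Grace Williams | 5
Quinn Martinez | 2
Kate Wilson | 2
Kate Garcia | 1
Jack Davis | 4
Grace Williams | 2
Olivia Miller | 1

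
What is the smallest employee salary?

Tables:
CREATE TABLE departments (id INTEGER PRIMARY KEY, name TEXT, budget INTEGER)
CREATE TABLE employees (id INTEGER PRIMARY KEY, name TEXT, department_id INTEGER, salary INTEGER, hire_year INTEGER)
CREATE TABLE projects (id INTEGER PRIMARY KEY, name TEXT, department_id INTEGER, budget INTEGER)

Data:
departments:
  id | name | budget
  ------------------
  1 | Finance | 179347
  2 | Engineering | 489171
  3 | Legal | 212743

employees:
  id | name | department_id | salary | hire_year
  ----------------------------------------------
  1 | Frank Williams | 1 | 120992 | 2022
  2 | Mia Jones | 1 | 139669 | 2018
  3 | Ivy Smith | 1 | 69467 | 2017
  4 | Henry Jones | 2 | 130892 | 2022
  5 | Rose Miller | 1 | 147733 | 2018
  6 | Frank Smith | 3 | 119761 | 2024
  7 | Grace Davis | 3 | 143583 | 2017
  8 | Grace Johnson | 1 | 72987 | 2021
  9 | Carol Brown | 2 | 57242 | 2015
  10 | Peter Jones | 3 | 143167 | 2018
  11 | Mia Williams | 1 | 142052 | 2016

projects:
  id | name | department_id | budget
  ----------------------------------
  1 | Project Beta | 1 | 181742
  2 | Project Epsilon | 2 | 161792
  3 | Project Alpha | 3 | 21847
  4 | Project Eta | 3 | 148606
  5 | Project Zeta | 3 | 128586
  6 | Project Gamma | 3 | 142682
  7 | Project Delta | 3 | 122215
SELECT MIN(salary) FROM employees

Execution result:
57242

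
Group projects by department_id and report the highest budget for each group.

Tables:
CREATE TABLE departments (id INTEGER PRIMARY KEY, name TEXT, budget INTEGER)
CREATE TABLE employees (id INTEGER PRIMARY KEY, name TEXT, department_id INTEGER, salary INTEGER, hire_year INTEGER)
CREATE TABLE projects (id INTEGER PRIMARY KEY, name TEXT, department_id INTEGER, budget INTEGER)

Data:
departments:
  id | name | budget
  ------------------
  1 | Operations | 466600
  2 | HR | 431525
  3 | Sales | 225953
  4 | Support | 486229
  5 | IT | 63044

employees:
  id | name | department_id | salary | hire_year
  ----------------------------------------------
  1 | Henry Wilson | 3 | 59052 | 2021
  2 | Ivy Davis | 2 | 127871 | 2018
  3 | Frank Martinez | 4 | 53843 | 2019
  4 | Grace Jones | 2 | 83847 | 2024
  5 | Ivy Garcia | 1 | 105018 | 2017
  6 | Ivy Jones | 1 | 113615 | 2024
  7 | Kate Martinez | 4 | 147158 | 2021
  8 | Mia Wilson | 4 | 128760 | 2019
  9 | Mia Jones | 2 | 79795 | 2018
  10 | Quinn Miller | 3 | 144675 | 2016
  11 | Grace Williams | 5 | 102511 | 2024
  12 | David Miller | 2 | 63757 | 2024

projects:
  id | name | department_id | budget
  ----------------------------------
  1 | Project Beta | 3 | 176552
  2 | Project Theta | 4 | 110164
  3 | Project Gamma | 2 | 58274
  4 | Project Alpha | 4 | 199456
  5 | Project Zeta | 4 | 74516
SELECT department_id, MAX(budget) AS max_budget FROM projects GROUP BY department_id

Execution result:
department_id | max_budget
2 | 58274
3 | 176552
4 | 199456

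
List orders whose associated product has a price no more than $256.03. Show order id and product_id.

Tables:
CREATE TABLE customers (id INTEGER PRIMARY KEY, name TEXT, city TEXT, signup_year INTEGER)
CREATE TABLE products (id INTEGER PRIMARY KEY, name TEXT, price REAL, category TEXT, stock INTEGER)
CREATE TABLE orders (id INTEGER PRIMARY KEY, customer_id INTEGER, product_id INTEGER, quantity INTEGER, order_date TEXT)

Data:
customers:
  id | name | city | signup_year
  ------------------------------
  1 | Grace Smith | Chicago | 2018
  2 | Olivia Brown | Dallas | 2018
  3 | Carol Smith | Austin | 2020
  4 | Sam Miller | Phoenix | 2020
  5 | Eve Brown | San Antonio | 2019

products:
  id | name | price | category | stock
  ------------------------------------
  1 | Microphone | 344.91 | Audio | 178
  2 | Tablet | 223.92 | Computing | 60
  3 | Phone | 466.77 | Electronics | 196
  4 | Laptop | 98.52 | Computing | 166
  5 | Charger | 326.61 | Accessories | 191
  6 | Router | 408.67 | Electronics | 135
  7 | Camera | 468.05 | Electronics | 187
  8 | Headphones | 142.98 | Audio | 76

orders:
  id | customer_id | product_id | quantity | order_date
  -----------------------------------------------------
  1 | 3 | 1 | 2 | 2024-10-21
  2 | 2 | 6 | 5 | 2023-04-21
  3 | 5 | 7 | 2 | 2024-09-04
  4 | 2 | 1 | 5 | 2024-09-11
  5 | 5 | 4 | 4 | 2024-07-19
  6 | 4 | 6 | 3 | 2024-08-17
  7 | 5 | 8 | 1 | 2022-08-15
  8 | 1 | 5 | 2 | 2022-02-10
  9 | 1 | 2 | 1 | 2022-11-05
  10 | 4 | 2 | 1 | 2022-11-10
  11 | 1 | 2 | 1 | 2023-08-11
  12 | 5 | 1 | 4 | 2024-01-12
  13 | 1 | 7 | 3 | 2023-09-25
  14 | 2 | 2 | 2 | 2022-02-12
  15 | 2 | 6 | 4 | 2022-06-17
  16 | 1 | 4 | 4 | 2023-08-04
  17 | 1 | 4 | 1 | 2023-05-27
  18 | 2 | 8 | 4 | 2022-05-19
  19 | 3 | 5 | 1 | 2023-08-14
SELECT id, product_id FROM orders WHERE product_id IN (SELECT id FROM products WHERE price <= 256.03)

Execution result:
id | product_id
5 | 4
7 | 8
9 | 2
10 | 2
11 | 2
14 | 2
16 | 4
17 | 4
18 | 8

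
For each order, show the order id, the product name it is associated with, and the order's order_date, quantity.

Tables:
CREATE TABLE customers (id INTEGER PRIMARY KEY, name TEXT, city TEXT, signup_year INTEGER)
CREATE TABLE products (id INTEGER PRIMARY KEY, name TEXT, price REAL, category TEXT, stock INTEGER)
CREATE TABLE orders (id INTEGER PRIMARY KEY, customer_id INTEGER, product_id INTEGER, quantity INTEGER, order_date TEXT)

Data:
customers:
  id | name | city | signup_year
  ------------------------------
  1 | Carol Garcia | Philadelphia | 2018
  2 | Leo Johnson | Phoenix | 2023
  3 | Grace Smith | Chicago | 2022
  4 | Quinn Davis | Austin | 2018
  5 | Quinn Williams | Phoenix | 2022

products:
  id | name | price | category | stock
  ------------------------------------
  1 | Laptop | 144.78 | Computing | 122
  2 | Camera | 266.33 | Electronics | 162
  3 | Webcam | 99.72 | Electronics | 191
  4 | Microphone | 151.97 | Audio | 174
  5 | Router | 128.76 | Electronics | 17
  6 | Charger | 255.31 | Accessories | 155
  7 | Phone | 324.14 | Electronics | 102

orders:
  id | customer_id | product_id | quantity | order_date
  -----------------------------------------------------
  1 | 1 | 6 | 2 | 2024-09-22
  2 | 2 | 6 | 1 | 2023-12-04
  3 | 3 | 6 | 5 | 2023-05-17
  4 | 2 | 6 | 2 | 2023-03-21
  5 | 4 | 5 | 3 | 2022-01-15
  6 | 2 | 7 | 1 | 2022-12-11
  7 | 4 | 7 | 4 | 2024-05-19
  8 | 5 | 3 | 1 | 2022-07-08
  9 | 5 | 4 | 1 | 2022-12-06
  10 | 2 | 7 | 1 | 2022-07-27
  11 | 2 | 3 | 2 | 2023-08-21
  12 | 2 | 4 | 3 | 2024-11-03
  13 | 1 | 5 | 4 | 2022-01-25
SELECT c.id, p.name AS product, c.order_date, c.quantity FROM orders c JOIN products p ON c.product_id = p.id

Execution result:
id | product | order_date | quantity
1 | Charger | 2024-09-22 | 2
2 | Charger | 2023-12-04 | 1
3 | Charger | 2023-05-17 | 5
4 | Charger | 2023-03-21 | 2
5 | Router | 2022-01-15 | 3
6 | Phone | 2022-12-11 | 1
7 | Phone | 2024-05-19 | 4
8 | Webcam | 2022-07-08 | 1
9 | Microphone | 2022-12-06 | 1
10 | Phone | 2022-07-27 | 1
11 | Webcam | 2023-08-21 | 2
12 | Microphone | 2024-11-03 | 3
13 | Router | 2022-01-25 | 4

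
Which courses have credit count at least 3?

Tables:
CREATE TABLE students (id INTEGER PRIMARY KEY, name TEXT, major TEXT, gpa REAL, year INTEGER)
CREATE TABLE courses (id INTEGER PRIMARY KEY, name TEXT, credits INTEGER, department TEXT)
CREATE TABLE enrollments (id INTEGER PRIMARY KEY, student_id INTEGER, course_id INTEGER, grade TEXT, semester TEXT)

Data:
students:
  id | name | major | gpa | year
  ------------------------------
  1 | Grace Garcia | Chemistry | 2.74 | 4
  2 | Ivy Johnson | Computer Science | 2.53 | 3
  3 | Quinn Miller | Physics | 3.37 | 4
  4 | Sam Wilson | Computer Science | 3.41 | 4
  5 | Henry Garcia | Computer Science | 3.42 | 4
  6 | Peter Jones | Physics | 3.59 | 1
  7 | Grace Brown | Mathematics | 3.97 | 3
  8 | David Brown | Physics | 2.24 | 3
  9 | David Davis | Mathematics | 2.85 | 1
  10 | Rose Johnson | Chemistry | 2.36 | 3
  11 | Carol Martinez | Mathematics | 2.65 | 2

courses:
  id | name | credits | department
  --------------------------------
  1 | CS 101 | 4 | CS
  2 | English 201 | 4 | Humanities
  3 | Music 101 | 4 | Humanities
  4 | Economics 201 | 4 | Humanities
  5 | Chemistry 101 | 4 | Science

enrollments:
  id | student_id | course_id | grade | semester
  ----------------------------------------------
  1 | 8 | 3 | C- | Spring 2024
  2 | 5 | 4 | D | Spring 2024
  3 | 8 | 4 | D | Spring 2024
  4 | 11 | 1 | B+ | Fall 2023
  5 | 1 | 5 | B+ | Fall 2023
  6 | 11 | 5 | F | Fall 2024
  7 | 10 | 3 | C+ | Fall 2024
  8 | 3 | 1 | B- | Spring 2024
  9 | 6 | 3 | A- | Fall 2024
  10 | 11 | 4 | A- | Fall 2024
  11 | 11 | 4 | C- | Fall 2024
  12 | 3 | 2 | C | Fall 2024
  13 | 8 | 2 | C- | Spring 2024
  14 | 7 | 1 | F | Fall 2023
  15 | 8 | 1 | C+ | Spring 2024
SELECT name, credits FROM courses WHERE credits >= 3

Execution result:
name | credits
CS 101 | 4
English 201 | 4
Music 101 | 4
Economics 201 | 4
Chemistry 101 | 4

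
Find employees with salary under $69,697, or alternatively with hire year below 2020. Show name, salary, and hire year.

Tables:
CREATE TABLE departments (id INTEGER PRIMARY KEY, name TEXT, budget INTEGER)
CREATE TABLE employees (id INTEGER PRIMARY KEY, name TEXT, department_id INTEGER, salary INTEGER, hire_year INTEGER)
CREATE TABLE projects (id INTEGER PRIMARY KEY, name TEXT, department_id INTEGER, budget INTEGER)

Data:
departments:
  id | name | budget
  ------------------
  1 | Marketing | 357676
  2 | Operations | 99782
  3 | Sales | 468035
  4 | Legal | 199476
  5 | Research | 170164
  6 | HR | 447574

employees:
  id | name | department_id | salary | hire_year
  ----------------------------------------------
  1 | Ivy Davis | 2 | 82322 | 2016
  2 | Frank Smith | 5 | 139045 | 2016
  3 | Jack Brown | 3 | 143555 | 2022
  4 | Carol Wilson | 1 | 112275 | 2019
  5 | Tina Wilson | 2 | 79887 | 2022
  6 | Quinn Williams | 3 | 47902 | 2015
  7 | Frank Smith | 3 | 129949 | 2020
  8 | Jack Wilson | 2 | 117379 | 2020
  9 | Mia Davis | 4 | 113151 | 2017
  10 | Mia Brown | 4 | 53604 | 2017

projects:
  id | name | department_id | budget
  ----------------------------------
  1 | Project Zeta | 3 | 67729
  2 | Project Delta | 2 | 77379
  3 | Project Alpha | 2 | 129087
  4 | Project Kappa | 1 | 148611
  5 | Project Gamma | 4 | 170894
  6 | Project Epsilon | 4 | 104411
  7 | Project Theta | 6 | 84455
SELECT name, salary, hire_year FROM employees WHERE salary < 69697 OR hire_year < 2020

Execution result:
name | salary | hire_year
Ivy Davis | 82322 | 2016
Frank Smith | 139045 | 2016
Carol Wilson | 112275 | 2019
Quinn Williams | 47902 | 2015
Mia Davis | 113151 | 2017
Mia Brown | 53604 | 2017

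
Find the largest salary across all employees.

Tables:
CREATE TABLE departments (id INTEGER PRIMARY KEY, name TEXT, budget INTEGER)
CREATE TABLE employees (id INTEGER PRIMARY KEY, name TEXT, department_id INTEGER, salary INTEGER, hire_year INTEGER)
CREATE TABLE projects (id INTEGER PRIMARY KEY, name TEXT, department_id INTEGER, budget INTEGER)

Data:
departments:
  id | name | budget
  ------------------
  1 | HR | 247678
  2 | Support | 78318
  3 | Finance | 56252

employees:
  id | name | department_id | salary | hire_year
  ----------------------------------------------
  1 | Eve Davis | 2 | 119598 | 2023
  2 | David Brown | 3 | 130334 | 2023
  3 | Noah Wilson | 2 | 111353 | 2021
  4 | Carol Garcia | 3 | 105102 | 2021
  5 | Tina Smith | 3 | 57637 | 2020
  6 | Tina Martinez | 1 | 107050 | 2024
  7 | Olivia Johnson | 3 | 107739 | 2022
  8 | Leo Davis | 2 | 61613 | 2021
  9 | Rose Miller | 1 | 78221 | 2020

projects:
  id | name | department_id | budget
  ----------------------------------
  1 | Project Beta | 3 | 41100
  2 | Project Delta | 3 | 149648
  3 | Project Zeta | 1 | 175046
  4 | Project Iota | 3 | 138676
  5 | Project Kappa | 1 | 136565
SELECT MAX(salary) FROM employees

Execution result:
130334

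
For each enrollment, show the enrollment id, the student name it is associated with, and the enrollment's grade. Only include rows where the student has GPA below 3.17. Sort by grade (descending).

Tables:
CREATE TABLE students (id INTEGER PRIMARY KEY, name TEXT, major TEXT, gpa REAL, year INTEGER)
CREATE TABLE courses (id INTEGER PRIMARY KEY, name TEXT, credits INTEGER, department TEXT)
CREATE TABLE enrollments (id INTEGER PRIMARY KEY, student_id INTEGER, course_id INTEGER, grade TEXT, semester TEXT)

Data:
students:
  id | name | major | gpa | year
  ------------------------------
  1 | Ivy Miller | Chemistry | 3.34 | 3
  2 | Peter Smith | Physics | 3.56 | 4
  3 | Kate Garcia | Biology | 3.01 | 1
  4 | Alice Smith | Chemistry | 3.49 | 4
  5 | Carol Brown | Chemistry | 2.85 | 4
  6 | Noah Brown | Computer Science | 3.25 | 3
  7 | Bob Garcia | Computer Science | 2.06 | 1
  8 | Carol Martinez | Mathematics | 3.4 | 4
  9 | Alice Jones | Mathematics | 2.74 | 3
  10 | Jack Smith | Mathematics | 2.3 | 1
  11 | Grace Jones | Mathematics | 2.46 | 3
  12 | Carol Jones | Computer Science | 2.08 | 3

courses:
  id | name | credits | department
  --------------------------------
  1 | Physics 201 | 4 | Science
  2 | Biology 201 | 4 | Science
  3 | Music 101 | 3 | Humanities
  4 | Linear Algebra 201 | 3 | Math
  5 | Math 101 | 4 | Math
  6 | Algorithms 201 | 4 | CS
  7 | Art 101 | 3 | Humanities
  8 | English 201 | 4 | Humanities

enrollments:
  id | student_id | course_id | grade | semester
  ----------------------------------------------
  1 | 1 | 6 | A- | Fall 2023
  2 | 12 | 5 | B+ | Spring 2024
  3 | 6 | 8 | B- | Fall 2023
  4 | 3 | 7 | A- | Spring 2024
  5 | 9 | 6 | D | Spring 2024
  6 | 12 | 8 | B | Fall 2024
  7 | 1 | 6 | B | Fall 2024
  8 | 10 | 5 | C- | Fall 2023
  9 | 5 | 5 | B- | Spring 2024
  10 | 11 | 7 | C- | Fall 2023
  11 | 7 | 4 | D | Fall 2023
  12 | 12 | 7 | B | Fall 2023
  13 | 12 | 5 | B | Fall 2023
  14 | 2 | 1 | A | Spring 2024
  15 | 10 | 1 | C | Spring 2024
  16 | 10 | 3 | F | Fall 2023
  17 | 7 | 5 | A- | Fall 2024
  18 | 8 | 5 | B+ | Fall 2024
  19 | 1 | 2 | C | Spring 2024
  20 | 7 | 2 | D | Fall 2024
SELECT c.id, p.name AS student, c.grade FROM enrollments c JOIN students p ON c.student_id = p.id WHERE p.gpa < 3.17 ORDER BY c.grade DESC

Execution result:
id | student | grade
16 | Jack Smith | F
5 | Alice Jones | D
11 | Bob Garcia | D
20 | Bob Garcia | D
8 | Jack Smith | C-
10 | Grace Jones | C-
15 | Jack Smith | C
9 | Carol Brown | B-
2 | Carol Jones | B+
6 | Carol Jones | B
12 | Carol Jones | B
13 | Carol Jones | B
4 | Kate Garcia | A-
17 | Bob Garcia | A-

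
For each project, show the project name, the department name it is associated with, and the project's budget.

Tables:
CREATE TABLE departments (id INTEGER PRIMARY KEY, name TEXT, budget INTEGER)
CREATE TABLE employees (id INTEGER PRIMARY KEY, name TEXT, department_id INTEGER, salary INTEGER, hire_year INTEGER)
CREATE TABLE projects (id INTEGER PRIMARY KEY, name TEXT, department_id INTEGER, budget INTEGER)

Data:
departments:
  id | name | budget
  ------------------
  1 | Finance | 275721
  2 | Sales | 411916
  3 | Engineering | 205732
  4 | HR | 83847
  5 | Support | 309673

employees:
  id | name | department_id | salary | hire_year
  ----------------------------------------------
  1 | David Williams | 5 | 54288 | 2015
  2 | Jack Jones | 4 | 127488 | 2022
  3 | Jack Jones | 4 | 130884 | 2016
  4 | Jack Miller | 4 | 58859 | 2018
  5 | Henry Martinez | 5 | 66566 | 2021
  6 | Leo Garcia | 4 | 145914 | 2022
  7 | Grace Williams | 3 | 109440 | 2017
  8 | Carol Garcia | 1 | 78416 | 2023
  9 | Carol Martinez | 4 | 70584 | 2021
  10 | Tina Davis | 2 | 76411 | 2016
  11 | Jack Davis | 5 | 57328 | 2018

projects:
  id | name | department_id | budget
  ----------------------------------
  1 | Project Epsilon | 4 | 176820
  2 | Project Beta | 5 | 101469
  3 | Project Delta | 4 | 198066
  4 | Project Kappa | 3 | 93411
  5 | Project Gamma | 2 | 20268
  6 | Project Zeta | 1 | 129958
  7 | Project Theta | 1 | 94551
SELECT c.name, p.name AS department, c.budget FROM projects c JOIN departments p ON c.department_id = p.id

Execution result:
name | department | budget
Project Epsilon | HR | 176820
Project Beta | Support | 101469
Project Delta | HR | 198066
Project Kappa | Engineering | 93411
Project Gamma | Sales | 20268
Project Zeta | Finance | 129958
Project Theta | Finance | 94551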